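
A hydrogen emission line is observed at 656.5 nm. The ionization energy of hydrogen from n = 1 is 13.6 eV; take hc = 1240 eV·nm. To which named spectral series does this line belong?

Balmer

ΔE = 1240/656.5 = 1.889 eV.
This matches 13.6 × (1/2² − 1/3²), so n_f = 2: the Balmer series.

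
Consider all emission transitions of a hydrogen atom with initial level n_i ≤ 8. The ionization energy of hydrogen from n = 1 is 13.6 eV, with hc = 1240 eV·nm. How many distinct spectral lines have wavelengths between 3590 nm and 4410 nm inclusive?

Enumerate all n_i → n_f pairs with 1 ≤ n_f < n_i ≤ 8 and compute λ = 1240 / [13.6·1·(1/n_f² − 1/n_i²)].
Lines falling in [3590, 4410] nm: 8→5 (3741 nm), 5→4 (4052 nm).

2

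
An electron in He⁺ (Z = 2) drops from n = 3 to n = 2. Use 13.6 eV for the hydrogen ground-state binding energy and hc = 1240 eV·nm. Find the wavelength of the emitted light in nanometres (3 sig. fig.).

164 nm

For Z = 2 the level energies scale as Z², so the effective Rydberg energy is 13.6 × 4 = 54.40 eV.
ΔE = 54.40 × (1/2² − 1/3²) = 54.40 × 0.1389 = 7.556 eV.
λ = hc/ΔE = 1240 / 7.556 = 164 nm.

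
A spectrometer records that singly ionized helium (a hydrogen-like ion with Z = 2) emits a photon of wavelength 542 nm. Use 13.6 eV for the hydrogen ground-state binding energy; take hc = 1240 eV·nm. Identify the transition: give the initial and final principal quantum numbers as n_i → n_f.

The photon energy is ΔE = hc/λ = 1240 / 542 = 2.288 eV.
With Z = 2, ΔE = 54.40 × (1/n_f² − 1/n_i²), so 1/n_f² − 1/n_i² = 0.04206.
Trying n_f = 4 gives 1/n_i² = 0.02044, i.e. n_i ≈ 7; this pair matches.

n_i = 7, n_f = 4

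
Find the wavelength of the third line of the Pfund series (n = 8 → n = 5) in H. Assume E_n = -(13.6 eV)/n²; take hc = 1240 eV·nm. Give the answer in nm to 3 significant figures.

3740 nm

The Pfund series terminates on n_f = 5; the third line has n_i = 5+3 = 8.
ΔE = 13.60 × (1/5² − 1/8²) = 0.3315 eV.
λ = 1240 / 0.3315 = 3740 nm.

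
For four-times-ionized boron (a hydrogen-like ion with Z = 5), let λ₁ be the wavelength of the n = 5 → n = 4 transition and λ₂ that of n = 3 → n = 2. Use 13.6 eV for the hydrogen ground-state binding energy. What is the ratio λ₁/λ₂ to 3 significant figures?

6.17

λ ∝ 1/ΔE ∝ 1/(1/n_f² − 1/n_i²), and the Z² and hc factors cancel in the ratio.
λ₁/λ₂ = (1/2² − 1/3²)/(1/4² − 1/5²) = 0.1389/0.02250 = 6.17.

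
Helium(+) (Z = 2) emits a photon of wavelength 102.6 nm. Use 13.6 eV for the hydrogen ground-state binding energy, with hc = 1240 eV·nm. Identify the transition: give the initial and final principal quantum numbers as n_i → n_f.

n_i = 6, n_f = 2

The photon energy is ΔE = hc/λ = 1240 / 102.6 = 12.09 eV.
With Z = 2, ΔE = 54.40 × (1/n_f² − 1/n_i²), so 1/n_f² − 1/n_i² = 0.2222.
Trying n_f = 2 gives 1/n_i² = 0.02784, i.e. n_i ≈ 6; this pair matches.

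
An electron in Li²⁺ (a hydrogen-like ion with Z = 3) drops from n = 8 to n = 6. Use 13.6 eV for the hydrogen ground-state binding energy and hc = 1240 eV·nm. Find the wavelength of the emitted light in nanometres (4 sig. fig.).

For Z = 3 the level energies scale as Z², so the effective Rydberg energy is 13.6 × 9 = 122.4 eV.
ΔE = 122.4 × (1/6² − 1/8²) = 122.4 × 0.01215 = 1.488 eV.
λ = hc/ΔE = 1240 / 1.488 = 833.6 nm.

833.6 nm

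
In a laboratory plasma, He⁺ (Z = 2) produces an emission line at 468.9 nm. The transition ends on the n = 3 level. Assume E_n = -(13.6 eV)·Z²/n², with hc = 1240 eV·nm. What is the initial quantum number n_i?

The photon energy is ΔE = hc/λ = 1240 / 468.9 = 2.644 eV.
With Z = 2, ΔE = 54.40 × (1/n_f² − 1/n_i²), so 1/n_f² − 1/n_i² = 0.04861.
With n_f = 3: 1/n_i² = 1/9 − 0.04861 = 0.06250, so n_i ≈ 4.00.

n_i = 4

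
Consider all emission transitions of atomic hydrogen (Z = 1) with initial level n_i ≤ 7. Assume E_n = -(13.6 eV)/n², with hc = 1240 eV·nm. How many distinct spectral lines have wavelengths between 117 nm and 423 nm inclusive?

3

Enumerate all n_i → n_f pairs with 1 ≤ n_f < n_i ≤ 7 and compute λ = 1240 / [13.6·1·(1/n_f² − 1/n_i²)].
Lines falling in [117, 423] nm: 2→1 (121.6 nm), 7→2 (397.1 nm), 6→2 (410.3 nm).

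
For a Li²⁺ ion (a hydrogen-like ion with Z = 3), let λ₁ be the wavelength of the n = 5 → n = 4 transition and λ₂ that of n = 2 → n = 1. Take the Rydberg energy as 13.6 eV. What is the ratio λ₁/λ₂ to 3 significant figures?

λ ∝ 1/ΔE ∝ 1/(1/n_f² − 1/n_i²), and the Z² and hc factors cancel in the ratio.
λ₁/λ₂ = (1/1² − 1/2²)/(1/4² − 1/5²) = 0.7500/0.02250 = 33.3.

33.3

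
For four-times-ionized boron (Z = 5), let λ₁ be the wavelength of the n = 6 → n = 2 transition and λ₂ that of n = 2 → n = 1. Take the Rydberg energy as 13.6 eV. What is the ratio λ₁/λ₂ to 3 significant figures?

3.38

λ ∝ 1/ΔE ∝ 1/(1/n_f² − 1/n_i²), and the Z² and hc factors cancel in the ratio.
λ₁/λ₂ = (1/1² − 1/2²)/(1/2² − 1/6²) = 0.7500/0.2222 = 3.38.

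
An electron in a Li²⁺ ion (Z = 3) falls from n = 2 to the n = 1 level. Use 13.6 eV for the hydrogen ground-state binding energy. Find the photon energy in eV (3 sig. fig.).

The Bohr energies scale as Z², so for Z = 3: E_n = −122.4/n² eV.
E_2 = −122.4/4 = −30.60 eV and E_1 = −122.4/1 = −122.4 eV.
The photon energy is |E_2 − E_1| = 91.8 eV.

91.8 eV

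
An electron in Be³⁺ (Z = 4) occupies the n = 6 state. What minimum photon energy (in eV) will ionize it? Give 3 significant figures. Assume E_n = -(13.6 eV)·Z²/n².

E_n = −13.6 Z²/n² = −217.6/n² eV for Z = 4.
E_6 = −217.6/36 = −6.04 eV, so ionization (to E = 0) requires 6.04 eV.

6.04 eV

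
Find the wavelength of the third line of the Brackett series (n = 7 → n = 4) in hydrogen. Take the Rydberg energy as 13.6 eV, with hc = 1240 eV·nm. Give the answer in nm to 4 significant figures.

2166 nm

The Brackett series terminates on n_f = 4; the third line has n_i = 4+3 = 7.
ΔE = 13.60 × (1/4² − 1/7²) = 0.5724 eV.
λ = 1240 / 0.5724 = 2166 nm.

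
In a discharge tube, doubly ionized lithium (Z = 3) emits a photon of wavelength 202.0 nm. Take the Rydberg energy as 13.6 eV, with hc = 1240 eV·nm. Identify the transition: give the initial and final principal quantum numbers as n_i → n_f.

n_i = 9, n_f = 4

The photon energy is ΔE = hc/λ = 1240 / 202.0 = 6.139 eV.
With Z = 3, ΔE = 122.4 × (1/n_f² − 1/n_i²), so 1/n_f² − 1/n_i² = 0.05015.
Trying n_f = 4 gives 1/n_i² = 0.01235, i.e. n_i ≈ 9; this pair matches.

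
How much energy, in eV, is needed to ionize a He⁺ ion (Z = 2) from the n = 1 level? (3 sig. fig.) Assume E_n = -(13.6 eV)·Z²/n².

54.4 eV

E_n = −13.6 Z²/n² = −54.40/n² eV for Z = 2.
E_1 = −54.40/1 = −54.4 eV, so ionization (to E = 0) requires 54.4 eV.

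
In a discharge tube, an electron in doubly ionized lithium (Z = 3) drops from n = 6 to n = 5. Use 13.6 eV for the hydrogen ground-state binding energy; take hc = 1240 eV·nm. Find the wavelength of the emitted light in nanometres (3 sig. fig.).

829 nm

For Z = 3 the level energies scale as Z², so the effective Rydberg energy is 13.6 × 9 = 122.4 eV.
ΔE = 122.4 × (1/5² − 1/6²) = 122.4 × 0.01222 = 1.496 eV.
λ = hc/ΔE = 1240 / 1.496 = 829 nm.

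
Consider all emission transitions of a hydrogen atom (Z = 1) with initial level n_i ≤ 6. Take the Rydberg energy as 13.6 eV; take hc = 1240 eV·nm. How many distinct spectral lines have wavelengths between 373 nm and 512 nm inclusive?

3

Enumerate all n_i → n_f pairs with 1 ≤ n_f < n_i ≤ 6 and compute λ = 1240 / [13.6·1·(1/n_f² − 1/n_i²)].
Lines falling in [373, 512] nm: 6→2 (410.3 nm), 5→2 (434.2 nm), 4→2 (486.3 nm).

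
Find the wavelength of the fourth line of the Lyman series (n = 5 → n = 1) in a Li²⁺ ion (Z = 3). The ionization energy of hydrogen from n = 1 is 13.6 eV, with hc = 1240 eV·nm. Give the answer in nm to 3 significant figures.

The Lyman series terminates on n_f = 1; the fourth line has n_i = 1+4 = 5.
ΔE = 122.4 × (1/1² − 1/5²) = 117.5 eV.
λ = 1240 / 117.5 = 10.6 nm.

10.6 nm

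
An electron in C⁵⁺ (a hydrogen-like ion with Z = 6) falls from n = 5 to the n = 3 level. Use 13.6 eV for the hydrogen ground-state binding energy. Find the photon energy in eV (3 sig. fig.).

34.8 eV

The Bohr energies scale as Z², so for Z = 6: E_n = −489.6/n² eV.
E_5 = −489.6/25 = −19.58 eV and E_3 = −489.6/9 = −54.40 eV.
The photon energy is |E_5 − E_3| = 34.8 eV.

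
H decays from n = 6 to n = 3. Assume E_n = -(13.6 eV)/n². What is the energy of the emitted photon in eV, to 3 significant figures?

E_6 = −13.60/36 = −0.3778 eV and E_3 = −13.60/9 = −1.511 eV.
The photon energy is |E_6 − E_3| = 1.13 eV.

1.13 eV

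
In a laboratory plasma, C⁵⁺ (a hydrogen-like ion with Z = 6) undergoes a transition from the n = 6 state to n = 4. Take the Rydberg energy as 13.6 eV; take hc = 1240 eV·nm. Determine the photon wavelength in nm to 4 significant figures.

72.94 nm

For Z = 6 the level energies scale as Z², so the effective Rydberg energy is 13.6 × 36 = 489.6 eV.
ΔE = 489.6 × (1/4² − 1/6²) = 489.6 × 0.03472 = 17.00 eV.
λ = hc/ΔE = 1240 / 17.00 = 72.94 nm.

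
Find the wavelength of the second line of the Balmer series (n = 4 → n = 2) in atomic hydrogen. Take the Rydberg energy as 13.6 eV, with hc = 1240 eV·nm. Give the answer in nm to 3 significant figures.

The Balmer series terminates on n_f = 2; the second line has n_i = 2+2 = 4.
ΔE = 13.60 × (1/2² − 1/4²) = 2.550 eV.
λ = 1240 / 2.550 = 486 nm.

486 nm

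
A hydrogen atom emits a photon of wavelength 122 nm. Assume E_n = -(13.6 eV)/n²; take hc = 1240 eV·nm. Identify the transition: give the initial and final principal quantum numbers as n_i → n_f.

The photon energy is ΔE = hc/λ = 1240 / 122 = 10.16 eV.
With Z = 1, ΔE = 13.60 × (1/n_f² − 1/n_i²), so 1/n_f² − 1/n_i² = 0.7473.
Trying n_f = 1 gives 1/n_i² = 0.2527, i.e. n_i ≈ 2; this pair matches.

n_i = 2, n_f = 1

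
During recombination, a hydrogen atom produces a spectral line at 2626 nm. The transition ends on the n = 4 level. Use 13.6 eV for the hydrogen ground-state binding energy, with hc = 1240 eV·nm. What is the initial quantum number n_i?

The photon energy is ΔE = hc/λ = 1240 / 2626 = 0.4722 eV.
With Z = 1, ΔE = 13.60 × (1/n_f² − 1/n_i²), so 1/n_f² − 1/n_i² = 0.03472.
With n_f = 4: 1/n_i² = 1/16 − 0.03472 = 0.02778, so n_i ≈ 6.00.

n_i = 6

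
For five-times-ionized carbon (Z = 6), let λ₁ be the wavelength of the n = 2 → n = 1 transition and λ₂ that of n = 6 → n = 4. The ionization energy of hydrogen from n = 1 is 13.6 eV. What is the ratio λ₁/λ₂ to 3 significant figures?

0.0463

λ ∝ 1/ΔE ∝ 1/(1/n_f² − 1/n_i²), and the Z² and hc factors cancel in the ratio.
λ₁/λ₂ = (1/4² − 1/6²)/(1/1² − 1/2²) = 0.03472/0.7500 = 0.0463.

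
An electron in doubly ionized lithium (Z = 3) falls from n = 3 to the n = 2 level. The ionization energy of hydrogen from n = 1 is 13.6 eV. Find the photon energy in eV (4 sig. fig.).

17.00 eV

The Bohr energies scale as Z², so for Z = 3: E_n = −122.4/n² eV.
E_3 = −122.4/9 = −13.60 eV and E_2 = −122.4/4 = −30.60 eV.
The photon energy is |E_3 − E_2| = 17.00 eV.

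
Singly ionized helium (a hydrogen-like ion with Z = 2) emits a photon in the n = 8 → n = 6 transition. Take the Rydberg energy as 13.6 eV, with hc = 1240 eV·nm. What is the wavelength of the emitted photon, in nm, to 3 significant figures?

1880 nm

For Z = 2 the level energies scale as Z², so the effective Rydberg energy is 13.6 × 4 = 54.40 eV.
ΔE = 54.40 × (1/6² − 1/8²) = 54.40 × 0.01215 = 0.6611 eV.
λ = hc/ΔE = 1240 / 0.6611 = 1880 nm.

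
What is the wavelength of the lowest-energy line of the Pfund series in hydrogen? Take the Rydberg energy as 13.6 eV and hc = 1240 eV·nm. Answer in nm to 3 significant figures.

7460 nm

The Pfund series terminates on n_f = 5; the first line has n_i = 5+1 = 6.
ΔE = 13.60 × (1/5² − 1/6²) = 0.1662 eV.
λ = 1240 / 0.1662 = 7460 nm.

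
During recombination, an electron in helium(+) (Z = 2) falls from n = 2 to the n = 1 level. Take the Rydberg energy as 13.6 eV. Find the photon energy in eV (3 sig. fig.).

The Bohr energies scale as Z², so for Z = 2: E_n = −54.40/n² eV.
E_2 = −54.40/4 = −13.60 eV and E_1 = −54.40/1 = −54.40 eV.
The photon energy is |E_2 − E_1| = 40.8 eV.

40.8 eV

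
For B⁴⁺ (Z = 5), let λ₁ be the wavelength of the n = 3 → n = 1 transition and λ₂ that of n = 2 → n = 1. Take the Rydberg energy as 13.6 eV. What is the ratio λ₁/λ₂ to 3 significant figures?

λ ∝ 1/ΔE ∝ 1/(1/n_f² − 1/n_i²), and the Z² and hc factors cancel in the ratio.
λ₁/λ₂ = (1/1² − 1/2²)/(1/1² − 1/3²) = 0.7500/0.8889 = 0.844.

0.844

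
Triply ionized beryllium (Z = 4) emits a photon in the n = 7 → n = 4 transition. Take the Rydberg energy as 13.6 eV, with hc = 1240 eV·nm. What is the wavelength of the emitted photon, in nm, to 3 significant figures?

For Z = 4 the level energies scale as Z², so the effective Rydberg energy is 13.6 × 16 = 217.6 eV.
ΔE = 217.6 × (1/4² − 1/7²) = 217.6 × 0.04209 = 9.159 eV.
λ = hc/ΔE = 1240 / 9.159 = 135 nm.

135 nm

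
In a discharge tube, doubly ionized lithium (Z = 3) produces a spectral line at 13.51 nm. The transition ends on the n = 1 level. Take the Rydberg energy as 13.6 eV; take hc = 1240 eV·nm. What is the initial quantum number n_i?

The photon energy is ΔE = hc/λ = 1240 / 13.51 = 91.78 eV.
With Z = 3, ΔE = 122.4 × (1/n_f² − 1/n_i²), so 1/n_f² − 1/n_i² = 0.7499.
With n_f = 1: 1/n_i² = 1/1 − 0.7499 = 0.2501, so n_i ≈ 2.00.

n_i = 2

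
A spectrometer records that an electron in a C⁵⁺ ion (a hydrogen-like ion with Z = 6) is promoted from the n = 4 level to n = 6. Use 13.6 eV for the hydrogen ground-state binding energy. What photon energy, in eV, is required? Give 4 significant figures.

17.00 eV

The Bohr energies scale as Z², so for Z = 6: E_n = −489.6/n² eV.
E_6 = −489.6/36 = −13.60 eV and E_4 = −489.6/16 = −30.60 eV.
The photon energy is |E_6 − E_4| = 17.00 eV.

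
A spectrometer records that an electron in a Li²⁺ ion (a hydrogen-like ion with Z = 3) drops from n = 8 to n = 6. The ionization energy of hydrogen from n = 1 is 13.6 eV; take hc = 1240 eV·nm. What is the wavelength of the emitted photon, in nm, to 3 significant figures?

For Z = 3 the level energies scale as Z², so the effective Rydberg energy is 13.6 × 9 = 122.4 eV.
ΔE = 122.4 × (1/6² − 1/8²) = 122.4 × 0.01215 = 1.488 eV.
λ = hc/ΔE = 1240 / 1.488 = 834 nm.

834 nm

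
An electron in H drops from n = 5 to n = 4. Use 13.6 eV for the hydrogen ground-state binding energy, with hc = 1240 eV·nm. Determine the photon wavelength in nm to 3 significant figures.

4050 nm

ΔE = 13.60 × (1/4² − 1/5²) = 13.60 × 0.02250 = 0.3060 eV.
λ = hc/ΔE = 1240 / 0.3060 = 4050 nm.
This line belongs to the Brackett series.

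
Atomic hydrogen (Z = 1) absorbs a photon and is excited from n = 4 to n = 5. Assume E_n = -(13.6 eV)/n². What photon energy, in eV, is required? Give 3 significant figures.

0.306 eV

E_5 = −13.60/25 = −0.5440 eV and E_4 = −13.60/16 = −0.8500 eV.
The photon energy is |E_5 − E_4| = 0.306 eV.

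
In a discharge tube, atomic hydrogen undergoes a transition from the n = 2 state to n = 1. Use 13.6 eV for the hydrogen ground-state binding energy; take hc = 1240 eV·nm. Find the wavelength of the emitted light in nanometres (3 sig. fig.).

ΔE = 13.60 × (1/1² − 1/2²) = 13.60 × 0.7500 = 10.20 eV.
λ = hc/ΔE = 1240 / 10.20 = 122 nm.
This line belongs to the Lyman series.

122 nm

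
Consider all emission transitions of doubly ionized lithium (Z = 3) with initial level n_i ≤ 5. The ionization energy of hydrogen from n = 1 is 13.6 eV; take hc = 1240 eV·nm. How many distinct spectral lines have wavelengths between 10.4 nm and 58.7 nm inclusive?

6

Enumerate all n_i → n_f pairs with 1 ≤ n_f < n_i ≤ 5 and compute λ = 1240 / [13.6·9·(1/n_f² − 1/n_i²)].
Lines falling in [10.4, 58.7] nm: 5→1 (10.55 nm), 4→1 (10.81 nm), 3→1 (11.40 nm), 2→1 (13.51 nm), 5→2 (48.24 nm), 4→2 (54.03 nm).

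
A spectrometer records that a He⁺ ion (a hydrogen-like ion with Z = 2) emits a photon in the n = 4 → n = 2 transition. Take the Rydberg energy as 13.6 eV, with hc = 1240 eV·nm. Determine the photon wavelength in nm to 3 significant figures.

For Z = 2 the level energies scale as Z², so the effective Rydberg energy is 13.6 × 4 = 54.40 eV.
ΔE = 54.40 × (1/2² − 1/4²) = 54.40 × 0.1875 = 10.20 eV.
λ = hc/ΔE = 1240 / 10.20 = 122 nm.

122 nm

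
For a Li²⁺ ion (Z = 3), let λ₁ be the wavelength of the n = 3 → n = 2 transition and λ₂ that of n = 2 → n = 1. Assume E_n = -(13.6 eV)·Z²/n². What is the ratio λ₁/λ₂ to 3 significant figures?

λ ∝ 1/ΔE ∝ 1/(1/n_f² − 1/n_i²), and the Z² and hc factors cancel in the ratio.
λ₁/λ₂ = (1/1² − 1/2²)/(1/2² − 1/3²) = 0.7500/0.1389 = 5.40.

5.40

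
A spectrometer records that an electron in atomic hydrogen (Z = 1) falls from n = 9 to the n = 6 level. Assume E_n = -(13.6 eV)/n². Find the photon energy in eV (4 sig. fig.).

E_9 = −13.60/81 = −0.1679 eV and E_6 = −13.60/36 = −0.3778 eV.
The photon energy is |E_9 − E_6| = 0.2099 eV.

0.2099 eV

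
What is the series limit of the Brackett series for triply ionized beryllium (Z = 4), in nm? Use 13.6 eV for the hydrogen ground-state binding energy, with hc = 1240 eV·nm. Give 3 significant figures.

91.2 nm

The Brackett series has lower level n_f = 4; the series limit corresponds to n_i → ∞.
ΔE_max = 13.6 × 16 / 4² = 13.60 eV.
λ_min = 1240 / 13.60 = 91.2 nm.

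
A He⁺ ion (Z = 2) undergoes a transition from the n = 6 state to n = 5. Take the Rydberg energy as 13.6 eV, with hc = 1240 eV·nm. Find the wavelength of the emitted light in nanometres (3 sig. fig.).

1860 nm

For Z = 2 the level energies scale as Z², so the effective Rydberg energy is 13.6 × 4 = 54.40 eV.
ΔE = 54.40 × (1/5² − 1/6²) = 54.40 × 0.01222 = 0.6649 eV.
λ = hc/ΔE = 1240 / 0.6649 = 1860 nm.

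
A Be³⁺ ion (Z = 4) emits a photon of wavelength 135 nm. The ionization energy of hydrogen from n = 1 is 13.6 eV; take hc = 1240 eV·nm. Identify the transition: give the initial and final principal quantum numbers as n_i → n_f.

The photon energy is ΔE = hc/λ = 1240 / 135 = 9.185 eV.
With Z = 4, ΔE = 217.6 × (1/n_f² − 1/n_i²), so 1/n_f² − 1/n_i² = 0.04221.
Trying n_f = 4 gives 1/n_i² = 0.02029, i.e. n_i ≈ 7; this pair matches.

n_i = 7, n_f = 4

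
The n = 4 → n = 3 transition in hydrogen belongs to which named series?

The series is set by the lower level: n_f = 3 is the Paschen series.

Paschen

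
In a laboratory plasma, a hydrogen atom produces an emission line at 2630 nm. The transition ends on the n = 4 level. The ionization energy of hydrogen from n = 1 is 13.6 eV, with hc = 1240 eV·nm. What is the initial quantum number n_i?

The photon energy is ΔE = hc/λ = 1240 / 2630 = 0.4715 eV.
With Z = 1, ΔE = 13.60 × (1/n_f² − 1/n_i²), so 1/n_f² − 1/n_i² = 0.03467.
With n_f = 4: 1/n_i² = 1/16 − 0.03467 = 0.02783, so n_i ≈ 5.99.

n_i = 6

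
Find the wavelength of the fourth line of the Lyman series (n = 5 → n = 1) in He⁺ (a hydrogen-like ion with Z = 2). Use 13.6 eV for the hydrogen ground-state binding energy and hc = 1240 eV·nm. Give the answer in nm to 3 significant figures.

The Lyman series terminates on n_f = 1; the fourth line has n_i = 1+4 = 5.
ΔE = 54.40 × (1/1² − 1/5²) = 52.22 eV.
λ = 1240 / 52.22 = 23.7 nm.

23.7 nm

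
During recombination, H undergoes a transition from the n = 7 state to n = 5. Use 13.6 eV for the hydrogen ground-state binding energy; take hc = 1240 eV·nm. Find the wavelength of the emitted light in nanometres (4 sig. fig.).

ΔE = 13.60 × (1/5² − 1/7²) = 13.60 × 0.01959 = 0.2664 eV.
λ = hc/ΔE = 1240 / 0.2664 = 4654 nm.

4654 nm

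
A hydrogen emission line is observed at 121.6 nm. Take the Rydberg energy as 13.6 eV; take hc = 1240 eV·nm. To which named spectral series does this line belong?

Lyman

ΔE = 1240/121.6 = 10.20 eV.
This matches 13.6 × (1/1² − 1/2²), so n_f = 1: the Lyman series.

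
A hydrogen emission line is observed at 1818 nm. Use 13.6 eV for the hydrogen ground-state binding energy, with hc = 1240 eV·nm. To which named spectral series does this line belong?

Brackett

ΔE = 1240/1818 = 0.6821 eV.
This matches 13.6 × (1/4² − 1/9²), so n_f = 4: the Brackett series.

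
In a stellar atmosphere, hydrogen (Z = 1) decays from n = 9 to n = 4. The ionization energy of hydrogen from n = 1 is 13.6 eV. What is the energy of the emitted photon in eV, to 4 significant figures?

0.6821 eV

E_9 = −13.60/81 = −0.1679 eV and E_4 = −13.60/16 = −0.8500 eV.
The photon energy is |E_9 − E_4| = 0.6821 eV.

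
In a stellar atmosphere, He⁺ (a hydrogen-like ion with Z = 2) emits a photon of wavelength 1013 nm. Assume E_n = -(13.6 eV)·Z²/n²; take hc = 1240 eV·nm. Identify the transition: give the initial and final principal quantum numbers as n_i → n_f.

n_i = 5, n_f = 4

The photon energy is ΔE = hc/λ = 1240 / 1013 = 1.224 eV.
With Z = 2, ΔE = 54.40 × (1/n_f² − 1/n_i²), so 1/n_f² − 1/n_i² = 0.02250.
Trying n_f = 4 gives 1/n_i² = 0.04000, i.e. n_i ≈ 5; this pair matches.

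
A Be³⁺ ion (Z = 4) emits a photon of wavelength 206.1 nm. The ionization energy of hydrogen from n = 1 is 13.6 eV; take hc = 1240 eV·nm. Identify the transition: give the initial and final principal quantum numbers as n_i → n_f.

n_i = 9, n_f = 5

The photon energy is ΔE = hc/λ = 1240 / 206.1 = 6.016 eV.
With Z = 4, ΔE = 217.6 × (1/n_f² − 1/n_i²), so 1/n_f² − 1/n_i² = 0.02765.
Trying n_f = 5 gives 1/n_i² = 0.01235, i.e. n_i ≈ 9; this pair matches.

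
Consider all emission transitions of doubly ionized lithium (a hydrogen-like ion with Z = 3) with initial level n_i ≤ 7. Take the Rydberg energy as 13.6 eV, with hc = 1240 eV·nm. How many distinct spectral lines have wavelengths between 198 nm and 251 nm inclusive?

Enumerate all n_i → n_f pairs with 1 ≤ n_f < n_i ≤ 7 and compute λ = 1240 / [13.6·9·(1/n_f² − 1/n_i²)].
Lines falling in [198, 251] nm: 4→3 (208.4 nm), 7→4 (240.7 nm).

2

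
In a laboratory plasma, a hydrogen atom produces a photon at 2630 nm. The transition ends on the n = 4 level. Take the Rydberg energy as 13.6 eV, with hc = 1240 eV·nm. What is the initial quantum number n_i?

n_i = 6

The photon energy is ΔE = hc/λ = 1240 / 2630 = 0.4715 eV.
With Z = 1, ΔE = 13.60 × (1/n_f² − 1/n_i²), so 1/n_f² − 1/n_i² = 0.03467.
With n_f = 4: 1/n_i² = 1/16 − 0.03467 = 0.02783, so n_i ≈ 5.99.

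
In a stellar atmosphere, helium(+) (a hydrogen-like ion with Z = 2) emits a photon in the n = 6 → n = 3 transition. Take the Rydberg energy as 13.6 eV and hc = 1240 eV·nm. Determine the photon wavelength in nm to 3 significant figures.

274 nm

For Z = 2 the level energies scale as Z², so the effective Rydberg energy is 13.6 × 4 = 54.40 eV.
ΔE = 54.40 × (1/3² − 1/6²) = 54.40 × 0.08333 = 4.533 eV.
λ = hc/ΔE = 1240 / 4.533 = 274 nm.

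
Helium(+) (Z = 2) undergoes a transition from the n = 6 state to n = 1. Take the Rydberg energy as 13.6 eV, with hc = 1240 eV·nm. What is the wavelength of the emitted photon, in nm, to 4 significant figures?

For Z = 2 the level energies scale as Z², so the effective Rydberg energy is 13.6 × 4 = 54.40 eV.
ΔE = 54.40 × (1/1² − 1/6²) = 54.40 × 0.9722 = 52.89 eV.
λ = hc/ΔE = 1240 / 52.89 = 23.45 nm.

23.45 nm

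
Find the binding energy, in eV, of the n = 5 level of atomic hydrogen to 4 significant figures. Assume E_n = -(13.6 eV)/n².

0.5440 eV

E_5 = −13.60/25 = −0.5440 eV, so ionization (to E = 0) requires 0.5440 eV.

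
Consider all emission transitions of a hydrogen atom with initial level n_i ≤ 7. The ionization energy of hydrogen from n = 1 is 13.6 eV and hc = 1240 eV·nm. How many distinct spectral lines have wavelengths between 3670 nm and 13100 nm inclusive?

4

Enumerate all n_i → n_f pairs with 1 ≤ n_f < n_i ≤ 7 and compute λ = 1240 / [13.6·1·(1/n_f² − 1/n_i²)].
Lines falling in [3670, 13100] nm: 5→4 (4052 nm), 7→5 (4654 nm), 6→5 (7460 nm), 7→6 (12370 nm).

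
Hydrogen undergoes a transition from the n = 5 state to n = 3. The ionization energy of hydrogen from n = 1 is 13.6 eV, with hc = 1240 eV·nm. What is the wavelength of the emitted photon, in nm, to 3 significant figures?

1280 nm

ΔE = 13.60 × (1/3² − 1/5²) = 13.60 × 0.07111 = 0.9671 eV.
λ = hc/ΔE = 1240 / 0.9671 = 1280 nm.
This line belongs to the Paschen series.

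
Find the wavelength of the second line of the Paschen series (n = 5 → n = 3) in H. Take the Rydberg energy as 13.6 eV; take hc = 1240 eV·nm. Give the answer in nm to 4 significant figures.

1282 nm

The Paschen series terminates on n_f = 3; the second line has n_i = 3+2 = 5.
ΔE = 13.60 × (1/3² − 1/5²) = 0.9671 eV.
λ = 1240 / 0.9671 = 1282 nm.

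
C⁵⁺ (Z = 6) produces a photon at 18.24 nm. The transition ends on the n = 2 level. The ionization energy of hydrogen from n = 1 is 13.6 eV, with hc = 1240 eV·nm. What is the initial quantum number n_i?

The photon energy is ΔE = hc/λ = 1240 / 18.24 = 67.98 eV.
With Z = 6, ΔE = 489.6 × (1/n_f² − 1/n_i²), so 1/n_f² − 1/n_i² = 0.1389.
With n_f = 2: 1/n_i² = 1/4 − 0.1389 = 0.1111, so n_i ≈ 3.00.

n_i = 3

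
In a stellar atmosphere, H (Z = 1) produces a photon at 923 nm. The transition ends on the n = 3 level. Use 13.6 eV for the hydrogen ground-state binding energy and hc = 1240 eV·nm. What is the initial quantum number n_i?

The photon energy is ΔE = hc/λ = 1240 / 923 = 1.343 eV.
With Z = 1, ΔE = 13.60 × (1/n_f² − 1/n_i²), so 1/n_f² − 1/n_i² = 0.09878.
With n_f = 3: 1/n_i² = 1/9 − 0.09878 = 0.01233, so n_i ≈ 9.01.

n_i = 9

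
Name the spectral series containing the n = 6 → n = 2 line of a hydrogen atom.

The series is set by the lower level: n_f = 2 is the Balmer series.

Balmer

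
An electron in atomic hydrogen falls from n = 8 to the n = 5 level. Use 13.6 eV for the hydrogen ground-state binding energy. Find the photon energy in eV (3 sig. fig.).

E_8 = −13.60/64 = −0.2125 eV and E_5 = −13.60/25 = −0.5440 eV.
The photon energy is |E_8 − E_5| = 0.332 eV.

0.332 eV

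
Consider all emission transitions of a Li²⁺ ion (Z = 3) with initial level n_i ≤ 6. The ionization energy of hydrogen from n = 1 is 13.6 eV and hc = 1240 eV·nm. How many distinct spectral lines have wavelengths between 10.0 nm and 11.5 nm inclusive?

Enumerate all n_i → n_f pairs with 1 ≤ n_f < n_i ≤ 6 and compute λ = 1240 / [13.6·9·(1/n_f² − 1/n_i²)].
Lines falling in [10.0, 11.5] nm: 6→1 (10.42 nm), 5→1 (10.55 nm), 4→1 (10.81 nm), 3→1 (11.40 nm).

4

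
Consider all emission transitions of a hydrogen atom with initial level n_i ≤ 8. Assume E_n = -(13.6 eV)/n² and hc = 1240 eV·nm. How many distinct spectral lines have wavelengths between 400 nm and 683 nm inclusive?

4

Enumerate all n_i → n_f pairs with 1 ≤ n_f < n_i ≤ 8 and compute λ = 1240 / [13.6·1·(1/n_f² − 1/n_i²)].
Lines falling in [400, 683] nm: 6→2 (410.3 nm), 5→2 (434.2 nm), 4→2 (486.3 nm), 3→2 (656.5 nm).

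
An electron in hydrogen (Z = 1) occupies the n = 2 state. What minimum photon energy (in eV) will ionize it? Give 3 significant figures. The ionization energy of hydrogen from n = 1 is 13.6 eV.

E_2 = −13.60/4 = −3.40 eV, so ionization (to E = 0) requires 3.40 eV.

3.40 eV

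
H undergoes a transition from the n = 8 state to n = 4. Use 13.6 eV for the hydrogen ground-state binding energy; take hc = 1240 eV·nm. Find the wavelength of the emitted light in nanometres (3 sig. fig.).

ΔE = 13.60 × (1/4² − 1/8²) = 13.60 × 0.04688 = 0.6375 eV.
λ = hc/ΔE = 1240 / 0.6375 = 1950 nm.

1950 nm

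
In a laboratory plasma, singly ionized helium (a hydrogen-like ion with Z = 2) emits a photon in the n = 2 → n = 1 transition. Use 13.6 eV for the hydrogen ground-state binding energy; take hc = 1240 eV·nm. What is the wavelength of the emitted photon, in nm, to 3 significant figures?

For Z = 2 the level energies scale as Z², so the effective Rydberg energy is 13.6 × 4 = 54.40 eV.
ΔE = 54.40 × (1/1² − 1/2²) = 54.40 × 0.7500 = 40.80 eV.
λ = hc/ΔE = 1240 / 40.80 = 30.4 nm.

30.4 nm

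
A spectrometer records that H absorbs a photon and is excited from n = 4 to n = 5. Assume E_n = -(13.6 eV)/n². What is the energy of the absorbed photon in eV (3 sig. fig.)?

E_5 = −13.60/25 = −0.5440 eV and E_4 = −13.60/16 = −0.8500 eV.
The photon energy is |E_5 − E_4| = 0.306 eV.

0.306 eV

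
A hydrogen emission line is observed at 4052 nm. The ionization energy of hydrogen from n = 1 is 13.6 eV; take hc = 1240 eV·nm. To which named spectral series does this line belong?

ΔE = 1240/4052 = 0.3060 eV.
This matches 13.6 × (1/4² − 1/5²), so n_f = 4: the Brackett series.

Brackett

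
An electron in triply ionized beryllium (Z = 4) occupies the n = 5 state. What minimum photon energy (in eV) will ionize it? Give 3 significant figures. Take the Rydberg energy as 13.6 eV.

E_n = −13.6 Z²/n² = −217.6/n² eV for Z = 4.
E_5 = −217.6/25 = −8.70 eV, so ionization (to E = 0) requires 8.70 eV.

8.70 eV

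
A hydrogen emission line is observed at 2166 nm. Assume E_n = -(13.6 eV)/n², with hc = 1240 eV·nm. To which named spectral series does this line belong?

ΔE = 1240/2166 = 0.5725 eV.
This matches 13.6 × (1/4² − 1/7²), so n_f = 4: the Brackett series.

Brackett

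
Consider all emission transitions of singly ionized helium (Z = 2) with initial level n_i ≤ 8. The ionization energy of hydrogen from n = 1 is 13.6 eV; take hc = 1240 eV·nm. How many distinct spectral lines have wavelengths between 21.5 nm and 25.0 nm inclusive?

Enumerate all n_i → n_f pairs with 1 ≤ n_f < n_i ≤ 8 and compute λ = 1240 / [13.6·4·(1/n_f² − 1/n_i²)].
Lines falling in [21.5, 25.0] nm: 8→1 (23.16 nm), 7→1 (23.27 nm), 6→1 (23.45 nm), 5→1 (23.74 nm), 4→1 (24.31 nm).

5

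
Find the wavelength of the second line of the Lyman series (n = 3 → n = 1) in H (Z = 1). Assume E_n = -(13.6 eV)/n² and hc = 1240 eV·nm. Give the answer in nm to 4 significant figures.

102.6 nm

The Lyman series terminates on n_f = 1; the second line has n_i = 1+2 = 3.
ΔE = 13.60 × (1/1² − 1/3²) = 12.09 eV.
λ = 1240 / 12.09 = 102.6 nm.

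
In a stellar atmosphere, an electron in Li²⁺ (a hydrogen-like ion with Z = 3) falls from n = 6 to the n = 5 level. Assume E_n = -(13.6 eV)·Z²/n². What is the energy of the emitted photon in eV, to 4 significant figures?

The Bohr energies scale as Z², so for Z = 3: E_n = −122.4/n² eV.
E_6 = −122.4/36 = −3.400 eV and E_5 = −122.4/25 = −4.896 eV.
The photon energy is |E_6 − E_5| = 1.496 eV.

1.496 eV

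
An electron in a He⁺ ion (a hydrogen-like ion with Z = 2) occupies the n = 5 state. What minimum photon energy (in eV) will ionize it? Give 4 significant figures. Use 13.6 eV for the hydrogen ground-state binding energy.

2.176 eV

E_n = −13.6 Z²/n² = −54.40/n² eV for Z = 2.
E_5 = −54.40/25 = −2.176 eV, so ionization (to E = 0) requires 2.176 eV.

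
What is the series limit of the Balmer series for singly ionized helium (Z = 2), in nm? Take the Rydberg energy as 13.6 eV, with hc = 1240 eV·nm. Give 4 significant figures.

The Balmer series has lower level n_f = 2; the series limit corresponds to n_i → ∞.
ΔE_max = 13.6 × 4 / 2² = 13.60 eV.
λ_min = 1240 / 13.60 = 91.18 nm.

91.18 nm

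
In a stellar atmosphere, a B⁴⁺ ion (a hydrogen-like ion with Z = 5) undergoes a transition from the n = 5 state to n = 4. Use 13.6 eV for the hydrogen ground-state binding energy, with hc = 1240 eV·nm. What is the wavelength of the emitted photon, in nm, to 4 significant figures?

For Z = 5 the level energies scale as Z², so the effective Rydberg energy is 13.6 × 25 = 340.0 eV.
ΔE = 340.0 × (1/4² − 1/5²) = 340.0 × 0.02250 = 7.650 eV.
λ = hc/ΔE = 1240 / 7.650 = 162.1 nm.

162.1 nm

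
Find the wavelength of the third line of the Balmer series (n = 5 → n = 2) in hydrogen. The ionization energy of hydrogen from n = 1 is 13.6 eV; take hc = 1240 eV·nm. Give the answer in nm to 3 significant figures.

The Balmer series terminates on n_f = 2; the third line has n_i = 2+3 = 5.
ΔE = 13.60 × (1/2² − 1/5²) = 2.856 eV.
λ = 1240 / 2.856 = 434 nm.

434 nm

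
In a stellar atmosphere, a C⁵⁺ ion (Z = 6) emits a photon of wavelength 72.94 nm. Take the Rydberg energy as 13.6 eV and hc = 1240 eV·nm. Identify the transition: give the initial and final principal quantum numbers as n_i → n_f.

n_i = 6, n_f = 4

The photon energy is ΔE = hc/λ = 1240 / 72.94 = 17.00 eV.
With Z = 6, ΔE = 489.6 × (1/n_f² − 1/n_i²), so 1/n_f² − 1/n_i² = 0.03472.
Trying n_f = 4 gives 1/n_i² = 0.02778, i.e. n_i ≈ 6; this pair matches.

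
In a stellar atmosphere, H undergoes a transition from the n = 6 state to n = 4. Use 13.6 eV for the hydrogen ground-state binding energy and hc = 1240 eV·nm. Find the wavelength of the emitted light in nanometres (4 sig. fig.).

2626 nm

ΔE = 13.60 × (1/4² − 1/6²) = 13.60 × 0.03472 = 0.4722 eV.
λ = hc/ΔE = 1240 / 0.4722 = 2626 nm.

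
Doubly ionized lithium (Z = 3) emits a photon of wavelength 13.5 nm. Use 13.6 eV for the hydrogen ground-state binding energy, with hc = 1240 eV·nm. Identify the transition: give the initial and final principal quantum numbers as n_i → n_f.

The photon energy is ΔE = hc/λ = 1240 / 13.5 = 91.85 eV.
With Z = 3, ΔE = 122.4 × (1/n_f² − 1/n_i²), so 1/n_f² − 1/n_i² = 0.7504.
Trying n_f = 1 gives 1/n_i² = 0.2496, i.e. n_i ≈ 2; this pair matches.

n_i = 2, n_f = 1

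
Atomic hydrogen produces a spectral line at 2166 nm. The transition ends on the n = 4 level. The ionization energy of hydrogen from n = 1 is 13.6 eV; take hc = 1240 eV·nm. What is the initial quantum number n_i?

The photon energy is ΔE = hc/λ = 1240 / 2166 = 0.5725 eV.
With Z = 1, ΔE = 13.60 × (1/n_f² − 1/n_i²), so 1/n_f² − 1/n_i² = 0.04209.
With n_f = 4: 1/n_i² = 1/16 − 0.04209 = 0.02041, so n_i ≈ 7.00.

n_i = 7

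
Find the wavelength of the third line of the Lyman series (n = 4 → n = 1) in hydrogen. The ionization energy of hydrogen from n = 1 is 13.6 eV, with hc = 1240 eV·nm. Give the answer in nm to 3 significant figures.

97.3 nm

The Lyman series terminates on n_f = 1; the third line has n_i = 1+3 = 4.
ΔE = 13.60 × (1/1² − 1/4²) = 12.75 eV.
λ = 1240 / 12.75 = 97.3 nm.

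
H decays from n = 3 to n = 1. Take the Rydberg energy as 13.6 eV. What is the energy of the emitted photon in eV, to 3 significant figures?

E_3 = −13.60/9 = −1.511 eV and E_1 = −13.60/1 = −13.60 eV.
The photon energy is |E_3 − E_1| = 12.1 eV.

12.1 eV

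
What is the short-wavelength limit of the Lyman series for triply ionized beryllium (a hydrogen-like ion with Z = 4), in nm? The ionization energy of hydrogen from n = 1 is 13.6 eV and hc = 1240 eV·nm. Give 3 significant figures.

The Lyman series has lower level n_f = 1; the series limit corresponds to n_i → ∞.
ΔE_max = 13.6 × 16 / 1² = 217.6 eV.
λ_min = 1240 / 217.6 = 5.70 nm.

5.70 nm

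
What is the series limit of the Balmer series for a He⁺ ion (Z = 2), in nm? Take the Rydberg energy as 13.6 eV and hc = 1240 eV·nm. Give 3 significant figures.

91.2 nm

The Balmer series has lower level n_f = 2; the series limit corresponds to n_i → ∞.
ΔE_max = 13.6 × 4 / 2² = 13.60 eV.
λ_min = 1240 / 13.60 = 91.2 nm.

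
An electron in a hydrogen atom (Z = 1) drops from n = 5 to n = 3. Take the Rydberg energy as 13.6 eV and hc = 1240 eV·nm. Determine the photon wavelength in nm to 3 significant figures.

1280 nm

ΔE = 13.60 × (1/3² − 1/5²) = 13.60 × 0.07111 = 0.9671 eV.
λ = hc/ΔE = 1240 / 0.9671 = 1280 nm.
This line belongs to the Paschen series.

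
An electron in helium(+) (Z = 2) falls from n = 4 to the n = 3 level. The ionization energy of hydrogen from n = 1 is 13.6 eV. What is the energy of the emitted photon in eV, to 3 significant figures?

The Bohr energies scale as Z², so for Z = 2: E_n = −54.40/n² eV.
E_4 = −54.40/16 = −3.400 eV and E_3 = −54.40/9 = −6.044 eV.
The photon energy is |E_4 − E_3| = 2.64 eV.

2.64 eV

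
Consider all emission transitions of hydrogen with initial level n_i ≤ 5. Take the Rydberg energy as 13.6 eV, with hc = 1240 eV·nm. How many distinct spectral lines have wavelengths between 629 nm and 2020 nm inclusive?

3

Enumerate all n_i → n_f pairs with 1 ≤ n_f < n_i ≤ 5 and compute λ = 1240 / [13.6·1·(1/n_f² − 1/n_i²)].
Lines falling in [629, 2020] nm: 3→2 (656.5 nm), 5→3 (1282 nm), 4→3 (1876 nm).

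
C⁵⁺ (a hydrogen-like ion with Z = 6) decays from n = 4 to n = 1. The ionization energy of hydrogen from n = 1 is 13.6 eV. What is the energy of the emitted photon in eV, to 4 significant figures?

The Bohr energies scale as Z², so for Z = 6: E_n = −489.6/n² eV.
E_4 = −489.6/16 = −30.60 eV and E_1 = −489.6/1 = −489.6 eV.
The photon energy is |E_4 − E_1| = 459.0 eV.

459.0 eV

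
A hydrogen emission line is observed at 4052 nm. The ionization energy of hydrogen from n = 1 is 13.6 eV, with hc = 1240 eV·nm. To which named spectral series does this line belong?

Brackett

ΔE = 1240/4052 = 0.3060 eV.
This matches 13.6 × (1/4² − 1/5²), so n_f = 4: the Brackett series.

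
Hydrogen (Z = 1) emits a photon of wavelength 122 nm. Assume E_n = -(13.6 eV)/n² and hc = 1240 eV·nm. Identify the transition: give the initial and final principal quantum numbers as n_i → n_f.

The photon energy is ΔE = hc/λ = 1240 / 122 = 10.16 eV.
With Z = 1, ΔE = 13.60 × (1/n_f² − 1/n_i²), so 1/n_f² − 1/n_i² = 0.7473.
Trying n_f = 1 gives 1/n_i² = 0.2527, i.e. n_i ≈ 2; this pair matches.

n_i = 2, n_f = 1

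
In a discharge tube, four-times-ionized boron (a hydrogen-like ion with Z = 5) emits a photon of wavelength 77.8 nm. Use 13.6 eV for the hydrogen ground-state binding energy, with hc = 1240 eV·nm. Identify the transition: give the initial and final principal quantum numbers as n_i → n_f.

The photon energy is ΔE = hc/λ = 1240 / 77.8 = 15.94 eV.
With Z = 5, ΔE = 340.0 × (1/n_f² − 1/n_i²), so 1/n_f² − 1/n_i² = 0.04688.
Trying n_f = 4 gives 1/n_i² = 0.01562, i.e. n_i ≈ 8; this pair matches.

n_i = 8, n_f = 4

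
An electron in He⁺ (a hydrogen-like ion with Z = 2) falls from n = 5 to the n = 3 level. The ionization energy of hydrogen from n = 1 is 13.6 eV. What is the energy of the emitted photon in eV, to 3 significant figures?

The Bohr energies scale as Z², so for Z = 2: E_n = −54.40/n² eV.
E_5 = −54.40/25 = −2.176 eV and E_3 = −54.40/9 = −6.044 eV.
The photon energy is |E_5 − E_3| = 3.87 eV.

3.87 eV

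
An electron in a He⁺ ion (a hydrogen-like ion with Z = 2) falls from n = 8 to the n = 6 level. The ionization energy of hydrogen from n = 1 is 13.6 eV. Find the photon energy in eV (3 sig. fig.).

0.661 eV

The Bohr energies scale as Z², so for Z = 2: E_n = −54.40/n² eV.
E_8 = −54.40/64 = −0.8500 eV and E_6 = −54.40/36 = −1.511 eV.
The photon energy is |E_8 − E_6| = 0.661 eV.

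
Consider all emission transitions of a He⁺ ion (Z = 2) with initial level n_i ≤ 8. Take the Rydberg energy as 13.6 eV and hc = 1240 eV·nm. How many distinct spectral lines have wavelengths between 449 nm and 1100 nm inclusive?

Enumerate all n_i → n_f pairs with 1 ≤ n_f < n_i ≤ 8 and compute λ = 1240 / [13.6·4·(1/n_f² − 1/n_i²)].
Lines falling in [449, 1100] nm: 4→3 (468.9 nm), 8→4 (486.3 nm), 7→4 (541.5 nm), 6→4 (656.5 nm), 8→5 (935.1 nm), 5→4 (1013 nm).

6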